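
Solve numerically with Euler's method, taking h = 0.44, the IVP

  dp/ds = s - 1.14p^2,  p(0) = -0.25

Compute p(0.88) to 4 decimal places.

-0.1275

Euler: p_{n+1} = p_n + h·f(s_n, p_n).
s=0.000000, p=-0.250000: f=-0.071250 → p ← -0.250000 + 0.44·(-0.071250) = -0.281350
s=0.440000, p=-0.281350: f=0.349760 → p ← -0.281350 + 0.44·0.349760 = -0.127456
p(0.88) ≈ -0.1275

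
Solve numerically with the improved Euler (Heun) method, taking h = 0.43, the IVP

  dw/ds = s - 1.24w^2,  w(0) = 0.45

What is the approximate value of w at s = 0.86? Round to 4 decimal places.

Heun: k1 = f(s_n, w_n); k2 = f(s_n + h, w_n + h·k1); w_{n+1} = w_n + (h/2)·(k1 + k2).
s=0.000000, w=0.450000:
  k1 = f(0.000000, 0.450000) = -0.251100
  k2 = f(0.430000, 0.342027) = 0.284942
  w ← 0.450000 + (0.43/2)·(-0.251100 + 0.284942) = 0.457276
s=0.430000, w=0.457276:
  k1 = f(0.430000, 0.457276) = 0.170714
  k2 = f(0.860000, 0.530683) = 0.510785
  w ← 0.457276 + (0.43/2)·(0.170714 + 0.510785) = 0.603798
w(0.86) ≈ 0.6038

0.6038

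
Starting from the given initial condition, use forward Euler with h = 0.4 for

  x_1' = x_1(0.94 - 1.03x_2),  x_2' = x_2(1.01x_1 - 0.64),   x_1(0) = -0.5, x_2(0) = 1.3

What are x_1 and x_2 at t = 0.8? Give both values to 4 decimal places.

-0.4562, 0.4046

Euler on (x_1,x_2): x_1_{n+1} = x_1_n + h·x_1', x_2_{n+1} = x_2_n + h·x_2'.
0.000000: (-0.500000, 1.300000); f=(0.199500, -1.488500) → (-0.420200, 0.704600)
0.400000: (-0.420200, 0.704600); f=(-0.090033, -0.749978) → (-0.456213, 0.404609)
(x_1(0.8), x_2(0.8)) ≈ (-0.4562, 0.4046)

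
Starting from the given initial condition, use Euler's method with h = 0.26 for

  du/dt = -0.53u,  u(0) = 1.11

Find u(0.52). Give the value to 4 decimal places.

0.8252

Euler: u_{n+1} = u_n + h·f(t_n, u_n).
t=0.000000, u=1.110000: f=-0.588300 → u ← 1.110000 + 0.26·(-0.588300) = 0.957042
t=0.260000, u=0.957042: f=-0.507232 → u ← 0.957042 + 0.26·(-0.507232) = 0.825162
u(0.52) ≈ 0.8252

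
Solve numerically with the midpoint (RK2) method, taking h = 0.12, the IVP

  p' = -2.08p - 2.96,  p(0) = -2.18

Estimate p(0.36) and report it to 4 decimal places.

Midpoint: k1 = f(s_n, p_n); k2 = f(s_n + h/2, p_n + (h/2)·k1); p_{n+1} = p_n + h·k2.
s=0.000000, p=-2.180000:
  k1 = f(0.000000, -2.180000) = 1.574400
  k2 = f(0.060000, -2.085536) = 1.377915
  p ← -2.180000 + 0.12·1.377915 = -2.014650
s=0.120000, p=-2.014650:
  k1 = f(0.120000, -2.014650) = 1.230472
  k2 = f(0.180000, -1.940822) = 1.076909
  p ← -2.014650 + 0.12·1.076909 = -1.885421
s=0.240000, p=-1.885421:
  k1 = f(0.240000, -1.885421) = 0.961676
  k2 = f(0.300000, -1.827721) = 0.841659
  p ← -1.885421 + 0.12·0.841659 = -1.784422
p(0.36) ≈ -1.7844

-1.7844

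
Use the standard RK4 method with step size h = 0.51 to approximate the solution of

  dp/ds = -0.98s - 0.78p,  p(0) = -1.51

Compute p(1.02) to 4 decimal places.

-1.0795

RK4: k1 = f(s_n, p_n); k2 = f(s_n + h/2, p_n + (h/2)·k1); k3 = f(s_n + h/2, p_n + (h/2)·k2); k4 = f(s_n + h, p_n + h·k3); p_{n+1} = p_n + (h/6)·(k1 + 2k2 + 2k3 + k4).
s=0.000000, p=-1.510000:
  k1 = f(0.000000, -1.510000) = 1.177800
  k2 = f(0.255000, -1.209661) = 0.693636
  k3 = f(0.255000, -1.333123) = 0.789936
  k4 = f(0.510000, -1.107133) = 0.363764
  p ← -1.510000 + (0.51/6)·(k1 + 2k2 + 2k3 + k4) = -1.126760
s=0.510000, p=-1.126760:
  k1 = f(0.510000, -1.126760) = 0.379073
  k2 = f(0.765000, -1.030096) = 0.053775
  k3 = f(0.765000, -1.113047) = 0.118477
  k4 = f(1.020000, -1.066337) = -0.167857
  p ← -1.126760 + (0.51/6)·(k1 + 2k2 + 2k3 + k4) = -1.079524
p(1.02) ≈ -1.0795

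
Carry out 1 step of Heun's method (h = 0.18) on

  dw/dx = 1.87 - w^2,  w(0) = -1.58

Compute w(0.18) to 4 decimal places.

-1.7260

Heun: k1 = f(x_n, w_n); k2 = f(x_n + h, w_n + h·k1); w_{n+1} = w_n + (h/2)·(k1 + k2).
x=0.000000, w=-1.580000:
  k1 = f(0.000000, -1.580000) = -0.626400
  k2 = f(0.180000, -1.692752) = -0.995409
  w ← -1.580000 + (0.18/2)·(-0.626400 + (-0.995409)) = -1.725963
w(0.18) ≈ -1.7260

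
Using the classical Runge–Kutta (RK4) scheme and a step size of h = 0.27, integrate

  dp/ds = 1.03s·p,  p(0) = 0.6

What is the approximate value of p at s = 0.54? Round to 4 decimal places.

RK4: k1 = f(s_n, p_n); k2 = f(s_n + h/2, p_n + (h/2)·k1); k3 = f(s_n + h/2, p_n + (h/2)·k2); k4 = f(s_n + h, p_n + h·k3); p_{n+1} = p_n + (h/6)·(k1 + 2k2 + 2k3 + k4).
s=0.000000, p=0.600000:
  k1 = f(0.000000, 0.600000) = 0.000000
  k2 = f(0.135000, 0.600000) = 0.083430
  k3 = f(0.135000, 0.611263) = 0.084996
  k4 = f(0.270000, 0.622949) = 0.173242
  p ← 0.600000 + (0.27/6)·(k1 + 2k2 + 2k3 + k4) = 0.622954
s=0.270000, p=0.622954:
  k1 = f(0.270000, 0.622954) = 0.173244
  k2 = f(0.405000, 0.646342) = 0.269622
  k3 = f(0.405000, 0.659353) = 0.275049
  k4 = f(0.540000, 0.697218) = 0.387792
  p ← 0.622954 + (0.27/6)·(k1 + 2k2 + 2k3 + k4) = 0.697221
p(0.54) ≈ 0.6972

0.6972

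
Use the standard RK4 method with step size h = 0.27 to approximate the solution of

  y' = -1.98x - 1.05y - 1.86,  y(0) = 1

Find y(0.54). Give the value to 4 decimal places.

RK4: k1 = f(x_n, y_n); k2 = f(x_n + h/2, y_n + (h/2)·k1); k3 = f(x_n + h/2, y_n + (h/2)·k2); k4 = f(x_n + h, y_n + h·k3); y_{n+1} = y_n + (h/6)·(k1 + 2k2 + 2k3 + k4).
x=0.000000, y=1.000000:
  k1 = f(0.000000, 1.000000) = -2.910000
  k2 = f(0.135000, 0.607150) = -2.764807
  k3 = f(0.135000, 0.626751) = -2.785389
  k4 = f(0.270000, 0.247945) = -2.654942
  y ← 1.000000 + (0.27/6)·(k1 + 2k2 + 2k3 + k4) = 0.250060
x=0.270000, y=0.250060:
  k1 = f(0.270000, 0.250060) = -2.657163
  k2 = f(0.405000, -0.108657) = -2.547810
  k3 = f(0.405000, -0.093894) = -2.563311
  k4 = f(0.540000, -0.442034) = -2.465064
  y ← 0.250060 + (0.27/6)·(k1 + 2k2 + 2k3 + k4) = -0.440441
y(0.54) ≈ -0.4404

-0.4404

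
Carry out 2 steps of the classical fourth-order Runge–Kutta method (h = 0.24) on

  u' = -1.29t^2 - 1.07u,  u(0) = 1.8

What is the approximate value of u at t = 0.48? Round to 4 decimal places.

RK4: k1 = f(t_n, u_n); k2 = f(t_n + h/2, u_n + (h/2)·k1); k3 = f(t_n + h/2, u_n + (h/2)·k2); k4 = f(t_n + h, u_n + h·k3); u_{n+1} = u_n + (h/6)·(k1 + 2k2 + 2k3 + k4).
t=0.000000, u=1.800000:
  k1 = f(0.000000, 1.800000) = -1.926000
  k2 = f(0.120000, 1.568880) = -1.697278
  k3 = f(0.120000, 1.596327) = -1.726646
  k4 = f(0.240000, 1.385605) = -1.556901
  u ← 1.800000 + (0.24/6)·(k1 + 2k2 + 2k3 + k4) = 1.386770
t=0.240000, u=1.386770:
  k1 = f(0.240000, 1.386770) = -1.558148
  k2 = f(0.360000, 1.199792) = -1.450962
  k3 = f(0.360000, 1.212655) = -1.464725
  k4 = f(0.480000, 1.035236) = -1.404919
  u ← 1.386770 + (0.24/6)·(k1 + 2k2 + 2k3 + k4) = 1.034993
u(0.48) ≈ 1.0350

1.0350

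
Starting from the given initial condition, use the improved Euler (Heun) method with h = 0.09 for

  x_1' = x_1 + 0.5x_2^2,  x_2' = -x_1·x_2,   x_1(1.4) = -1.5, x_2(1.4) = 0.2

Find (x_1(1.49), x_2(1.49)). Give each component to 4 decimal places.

Heun on (x_1,x_2): k1 = f(s_n, state_n); k2 = f(s_n + h, state_n + h·k1); state_{n+1} = state_n + (h/2)·(k1 + k2).
1.400000: (-1.500000, 0.200000)
  k1 = (-1.480000, 0.300000)
  predictor → (-1.633200, 0.227000)
  k2 = (-1.607436, 0.370736)
  → (-1.638935, 0.230183)
(x_1(1.49), x_2(1.49)) ≈ (-1.6389, 0.2302)

-1.6389, 0.2302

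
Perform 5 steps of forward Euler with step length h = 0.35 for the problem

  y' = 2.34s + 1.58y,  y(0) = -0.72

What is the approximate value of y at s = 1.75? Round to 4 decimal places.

Euler: y_{n+1} = y_n + h·f(s_n, y_n).
s=0.000000, y=-0.720000: f=-1.137600 → y ← -0.720000 + 0.35·(-1.137600) = -1.118160
s=0.350000, y=-1.118160: f=-0.947693 → y ← -1.118160 + 0.35·(-0.947693) = -1.449852
s=0.700000, y=-1.449852: f=-0.652767 → y ← -1.449852 + 0.35·(-0.652767) = -1.678321
s=1.050000, y=-1.678321: f=-0.194747 → y ← -1.678321 + 0.35·(-0.194747) = -1.746482
s=1.400000, y=-1.746482: f=0.516558 → y ← -1.746482 + 0.35·0.516558 = -1.565687
y(1.75) ≈ -1.5657

-1.5657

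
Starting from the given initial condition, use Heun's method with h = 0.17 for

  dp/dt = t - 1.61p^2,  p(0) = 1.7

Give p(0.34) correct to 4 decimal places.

0.9544

Heun: k1 = f(t_n, p_n); k2 = f(t_n + h, p_n + h·k1); p_{n+1} = p_n + (h/2)·(k1 + k2).
t=0.000000, p=1.700000:
  k1 = f(0.000000, 1.700000) = -4.652900
  k2 = f(0.170000, 0.909007) = -1.160333
  p ← 1.700000 + (0.17/2)·(-4.652900 + (-1.160333)) = 1.205875
t=0.170000, p=1.205875:
  k1 = f(0.170000, 1.205875) = -2.171157
  k2 = f(0.340000, 0.836778) = -0.787319
  p ← 1.205875 + (0.17/2)·(-2.171157 + (-0.787319)) = 0.954405
p(0.34) ≈ 0.9544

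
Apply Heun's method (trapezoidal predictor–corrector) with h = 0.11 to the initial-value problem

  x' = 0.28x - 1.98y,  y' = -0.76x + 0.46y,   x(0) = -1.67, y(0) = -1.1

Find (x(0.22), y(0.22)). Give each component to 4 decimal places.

Heun on (x,y): k1 = f(t_n, state_n); k2 = f(t_n + h, state_n + h·k1); state_{n+1} = state_n + (h/2)·(k1 + k2).
0.000000: (-1.670000, -1.100000)
  k1 = (1.710400, 0.763200)
  predictor → (-1.481856, -1.016048)
  k2 = (1.596855, 0.658828)
  → (-1.488101, -1.021788)
0.110000: (-1.488101, -1.021788)
  k1 = (1.606473, 0.660934)
  predictor → (-1.311389, -0.949086)
  k2 = (1.512001, 0.560076)
  → (-1.316585, -0.954633)
(x(0.22), y(0.22)) ≈ (-1.3166, -0.9546)

-1.3166, -0.9546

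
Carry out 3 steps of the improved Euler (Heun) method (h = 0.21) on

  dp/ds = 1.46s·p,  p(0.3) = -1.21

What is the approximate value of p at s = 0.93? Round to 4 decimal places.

Heun: k1 = f(s_n, p_n); k2 = f(s_n + h, p_n + h·k1); p_{n+1} = p_n + (h/2)·(k1 + k2).
s=0.300000, p=-1.210000:
  k1 = f(0.300000, -1.210000) = -0.529980
  k2 = f(0.510000, -1.321296) = -0.983837
  p ← -1.210000 + (0.21/2)·(-0.529980 + (-0.983837)) = -1.368951
s=0.510000, p=-1.368951:
  k1 = f(0.510000, -1.368951) = -1.019321
  k2 = f(0.720000, -1.583008) = -1.664058
  p ← -1.368951 + (0.21/2)·(-1.019321 + (-1.664058)) = -1.650706
s=0.720000, p=-1.650706:
  k1 = f(0.720000, -1.650706) = -1.735222
  k2 = f(0.930000, -2.015102) = -2.736106
  p ← -1.650706 + (0.21/2)·(-1.735222 + (-2.736106)) = -2.120195
p(0.93) ≈ -2.1202

-2.1202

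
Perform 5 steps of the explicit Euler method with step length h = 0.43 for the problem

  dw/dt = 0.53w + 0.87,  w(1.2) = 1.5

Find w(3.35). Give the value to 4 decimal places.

Euler: w_{n+1} = w_n + h·f(t_n, w_n).
t=1.200000, w=1.500000: f=1.665000 → w ← 1.500000 + 0.43·1.665000 = 2.215950
t=1.630000, w=2.215950: f=2.044453 → w ← 2.215950 + 0.43·2.044453 = 3.095065
t=2.060000, w=3.095065: f=2.510384 → w ← 3.095065 + 0.43·2.510384 = 4.174530
t=2.490000, w=4.174530: f=3.082501 → w ← 4.174530 + 0.43·3.082501 = 5.500006
t=2.920000, w=5.500006: f=3.785003 → w ← 5.500006 + 0.43·3.785003 = 7.127557
w(3.35) ≈ 7.1276

7.1276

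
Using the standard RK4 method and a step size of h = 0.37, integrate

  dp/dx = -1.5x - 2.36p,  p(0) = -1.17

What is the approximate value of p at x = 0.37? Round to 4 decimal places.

RK4: k1 = f(x_n, p_n); k2 = f(x_n + h/2, p_n + (h/2)·k1); k3 = f(x_n + h/2, p_n + (h/2)·k2); k4 = f(x_n + h, p_n + h·k3); p_{n+1} = p_n + (h/6)·(k1 + 2k2 + 2k3 + k4).
x=0.000000, p=-1.170000:
  k1 = f(0.000000, -1.170000) = 2.761200
  k2 = f(0.185000, -0.659178) = 1.278160
  k3 = f(0.185000, -0.933540) = 1.925655
  k4 = f(0.370000, -0.457508) = 0.524718
  p ← -1.170000 + (0.37/6)·(k1 + 2k2 + 2k3 + k4) = -0.572231
p(0.37) ≈ -0.5722

-0.5722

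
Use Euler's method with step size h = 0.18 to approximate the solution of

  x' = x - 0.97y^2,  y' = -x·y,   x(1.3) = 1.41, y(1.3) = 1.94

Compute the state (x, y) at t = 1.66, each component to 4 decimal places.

0.8220, 1.1853

Euler on (x,y): x_{n+1} = x_n + h·x', y_{n+1} = y_n + h·y'.
1.300000: (1.410000, 1.940000); f=(-2.240692, -2.735400) → (1.006675, 1.447628)
1.480000: (1.006675, 1.447628); f=(-1.026083, -1.457292) → (0.821981, 1.185316)
(x(1.66), y(1.66)) ≈ (0.8220, 1.1853)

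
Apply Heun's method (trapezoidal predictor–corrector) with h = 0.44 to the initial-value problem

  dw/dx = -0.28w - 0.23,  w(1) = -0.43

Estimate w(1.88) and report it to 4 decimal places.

-0.5153

Heun: k1 = f(x_n, w_n); k2 = f(x_n + h, w_n + h·k1); w_{n+1} = w_n + (h/2)·(k1 + k2).
x=1.000000, w=-0.430000:
  k1 = f(1.000000, -0.430000) = -0.109600
  k2 = f(1.440000, -0.478224) = -0.096097
  w ← -0.430000 + (0.44/2)·(-0.109600 + (-0.096097)) = -0.475253
x=1.440000, w=-0.475253:
  k1 = f(1.440000, -0.475253) = -0.096929
  k2 = f(1.880000, -0.517902) = -0.084987
  w ← -0.475253 + (0.44/2)·(-0.096929 + (-0.084987)) = -0.515275
w(1.88) ≈ -0.5153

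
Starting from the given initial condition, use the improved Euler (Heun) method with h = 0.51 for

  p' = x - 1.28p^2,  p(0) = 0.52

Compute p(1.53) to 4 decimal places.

0.9281

Heun: k1 = f(x_n, p_n); k2 = f(x_n + h, p_n + h·k1); p_{n+1} = p_n + (h/2)·(k1 + k2).
x=0.000000, p=0.520000:
  k1 = f(0.000000, 0.520000) = -0.346112
  k2 = f(0.510000, 0.343483) = 0.358985
  p ← 0.520000 + (0.51/2)·(-0.346112 + 0.358985) = 0.523283
x=0.510000, p=0.523283:
  k1 = f(0.510000, 0.523283) = 0.159504
  k2 = f(1.020000, 0.604630) = 0.552061
  p ← 0.523283 + (0.51/2)·(0.159504 + 0.552061) = 0.704732
x=1.020000, p=0.704732:
  k1 = f(1.020000, 0.704732) = 0.384292
  k2 = f(1.530000, 0.900721) = 0.491539
  p ← 0.704732 + (0.51/2)·(0.384292 + 0.491539) = 0.928069
p(1.53) ≈ 0.9281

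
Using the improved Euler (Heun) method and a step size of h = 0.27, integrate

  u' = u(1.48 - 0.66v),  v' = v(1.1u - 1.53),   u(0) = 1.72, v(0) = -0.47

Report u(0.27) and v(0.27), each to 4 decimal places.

Heun on (u,v): k1 = f(s_n, state_n); k2 = f(s_n + h, state_n + h·k1); state_{n+1} = state_n + (h/2)·(k1 + k2).
0.000000: (1.720000, -0.470000)
  k1 = (3.079144, -0.170140)
  predictor → (2.551369, -0.515938)
  k2 = (4.644815, -0.658598)
  → (2.762735, -0.581880)
(u(0.27), v(0.27)) ≈ (2.7627, -0.5819)

2.7627, -0.5819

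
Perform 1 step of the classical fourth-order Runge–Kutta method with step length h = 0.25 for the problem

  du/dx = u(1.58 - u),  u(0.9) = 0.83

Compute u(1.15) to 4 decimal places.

RK4: k1 = f(x_n, u_n); k2 = f(x_n + h/2, u_n + (h/2)·k1); k3 = f(x_n + h/2, u_n + (h/2)·k2); k4 = f(x_n + h, u_n + h·k3); u_{n+1} = u_n + (h/6)·(k1 + 2k2 + 2k3 + k4).
x=0.900000, u=0.830000:
  k1 = f(0.900000, 0.830000) = 0.622500
  k2 = f(1.025000, 0.907812) = 0.610220
  k3 = f(1.025000, 0.906278) = 0.610580
  k4 = f(1.150000, 0.982645) = 0.586988
  u ← 0.830000 + (0.25/6)·(k1 + 2k2 + 2k3 + k4) = 0.982129
u(1.15) ≈ 0.9821

0.9821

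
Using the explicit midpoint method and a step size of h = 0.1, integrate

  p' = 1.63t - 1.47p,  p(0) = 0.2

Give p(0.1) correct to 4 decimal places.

Midpoint: k1 = f(t_n, p_n); k2 = f(t_n + h/2, p_n + (h/2)·k1); p_{n+1} = p_n + h·k2.
t=0.000000, p=0.200000:
  k1 = f(0.000000, 0.200000) = -0.294000
  k2 = f(0.050000, 0.185300) = -0.190891
  p ← 0.200000 + 0.1·(-0.190891) = 0.180911
p(0.1) ≈ 0.1809

0.1809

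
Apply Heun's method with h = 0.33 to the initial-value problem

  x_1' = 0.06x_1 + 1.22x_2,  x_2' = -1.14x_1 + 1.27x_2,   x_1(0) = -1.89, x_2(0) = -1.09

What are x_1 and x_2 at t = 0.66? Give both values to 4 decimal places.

-2.5307, 0.0725

Heun on (x_1,x_2): k1 = f(t_n, state_n); k2 = f(t_n + h, state_n + h·k1); state_{n+1} = state_n + (h/2)·(k1 + k2).
0.000000: (-1.890000, -1.090000)
  k1 = (-1.443200, 0.770300)
  predictor → (-2.366256, -0.835801)
  k2 = (-1.161653, 1.636065)
  → (-2.319801, -0.692950)
0.330000: (-2.319801, -0.692950)
  k1 = (-0.984587, 1.764526)
  predictor → (-2.644714, -0.110656)
  k2 = (-0.293683, 2.874441)
  → (-2.530715, 0.072480)
(x_1(0.66), x_2(0.66)) ≈ (-2.5307, 0.0725)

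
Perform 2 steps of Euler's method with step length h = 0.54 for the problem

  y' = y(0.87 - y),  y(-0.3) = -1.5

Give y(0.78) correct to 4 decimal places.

Euler: y_{n+1} = y_n + h·f(t_n, y_n).
t=-0.300000, y=-1.500000: f=-3.555000 → y ← -1.500000 + 0.54·(-3.555000) = -3.419700
t=0.240000, y=-3.419700: f=-14.669487 → y ← -3.419700 + 0.54·(-14.669487) = -11.341223
y(0.78) ≈ -11.3412

-11.3412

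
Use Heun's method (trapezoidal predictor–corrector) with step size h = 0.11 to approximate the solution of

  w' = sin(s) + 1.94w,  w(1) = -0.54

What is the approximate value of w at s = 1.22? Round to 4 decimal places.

Heun: k1 = f(s_n, w_n); k2 = f(s_n + h, w_n + h·k1); w_{n+1} = w_n + (h/2)·(k1 + k2).
s=1.000000, w=-0.540000:
  k1 = f(1.000000, -0.540000) = -0.206129
  k2 = f(1.110000, -0.562674) = -0.195889
  w ← -0.540000 + (0.11/2)·(-0.206129 + (-0.195889)) = -0.562111
s=1.110000, w=-0.562111:
  k1 = f(1.110000, -0.562111) = -0.194797
  k2 = f(1.220000, -0.583539) = -0.192966
  w ← -0.562111 + (0.11/2)·(-0.194797 + (-0.192966)) = -0.583438
w(1.22) ≈ -0.5834

-0.5834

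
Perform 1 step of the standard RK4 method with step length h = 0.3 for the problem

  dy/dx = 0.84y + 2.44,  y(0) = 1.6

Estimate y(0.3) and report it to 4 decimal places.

2.8910

RK4: k1 = f(x_n, y_n); k2 = f(x_n + h/2, y_n + (h/2)·k1); k3 = f(x_n + h/2, y_n + (h/2)·k2); k4 = f(x_n + h, y_n + h·k3); y_{n+1} = y_n + (h/6)·(k1 + 2k2 + 2k3 + k4).
x=0.000000, y=1.600000:
  k1 = f(0.000000, 1.600000) = 3.784000
  k2 = f(0.150000, 2.167600) = 4.260784
  k3 = f(0.150000, 2.239118) = 4.320859
  k4 = f(0.300000, 2.896258) = 4.872856
  y ← 1.600000 + (0.3/6)·(k1 + 2k2 + 2k3 + k4) = 2.891007
y(0.3) ≈ 2.8910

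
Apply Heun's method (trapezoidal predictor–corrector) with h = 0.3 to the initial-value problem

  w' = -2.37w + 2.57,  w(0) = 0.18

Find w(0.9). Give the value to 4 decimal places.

Heun: k1 = f(x_n, w_n); k2 = f(x_n + h, w_n + h·k1); w_{n+1} = w_n + (h/2)·(k1 + k2).
x=0.000000, w=0.180000:
  k1 = f(0.000000, 0.180000) = 2.143400
  k2 = f(0.300000, 0.823020) = 0.619443
  w ← 0.180000 + (0.3/2)·(2.143400 + 0.619443) = 0.594426
x=0.300000, w=0.594426:
  k1 = f(0.300000, 0.594426) = 1.161209
  k2 = f(0.600000, 0.942789) = 0.335590
  w ← 0.594426 + (0.3/2)·(1.161209 + 0.335590) = 0.818946
x=0.600000, w=0.818946:
  k1 = f(0.600000, 0.818946) = 0.629097
  k2 = f(0.900000, 1.007675) = 0.181809
  w ← 0.818946 + (0.3/2)·(0.629097 + 0.181809) = 0.940582
w(0.9) ≈ 0.9406

0.9406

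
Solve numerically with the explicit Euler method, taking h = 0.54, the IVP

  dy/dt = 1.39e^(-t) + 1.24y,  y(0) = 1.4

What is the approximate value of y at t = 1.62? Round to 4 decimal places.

Euler: y_{n+1} = y_n + h·f(t_n, y_n).
t=0.000000, y=1.400000: f=3.126000 → y ← 1.400000 + 0.54·3.126000 = 3.088040
t=0.540000, y=3.088040: f=4.639190 → y ← 3.088040 + 0.54·4.639190 = 5.593202
t=1.080000, y=5.593202: f=7.407609 → y ← 5.593202 + 0.54·7.407609 = 9.593311
y(1.62) ≈ 9.5933

9.5933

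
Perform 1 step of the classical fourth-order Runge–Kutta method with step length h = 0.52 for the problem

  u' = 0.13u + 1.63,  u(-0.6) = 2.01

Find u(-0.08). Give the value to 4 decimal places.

3.0275

RK4: k1 = f(t_n, u_n); k2 = f(t_n + h/2, u_n + (h/2)·k1); k3 = f(t_n + h/2, u_n + (h/2)·k2); k4 = f(t_n + h, u_n + h·k3); u_{n+1} = u_n + (h/6)·(k1 + 2k2 + 2k3 + k4).
t=-0.600000, u=2.010000:
  k1 = f(-0.600000, 2.010000) = 1.891300
  k2 = f(-0.340000, 2.501738) = 1.955226
  k3 = f(-0.340000, 2.518359) = 1.957387
  k4 = f(-0.080000, 3.027841) = 2.023619
  u ← 2.010000 + (0.52/6)·(k1 + 2k2 + 2k3 + k4) = 3.027479
u(-0.08) ≈ 3.0275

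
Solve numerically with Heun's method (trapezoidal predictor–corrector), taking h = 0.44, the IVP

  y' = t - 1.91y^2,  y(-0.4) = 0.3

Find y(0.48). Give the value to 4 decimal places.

0.2701

Heun: k1 = f(t_n, y_n); k2 = f(t_n + h, y_n + h·k1); y_{n+1} = y_n + (h/2)·(k1 + k2).
t=-0.400000, y=0.300000:
  k1 = f(-0.400000, 0.300000) = -0.571900
  k2 = f(0.040000, 0.048364) = 0.035532
  y ← 0.300000 + (0.44/2)·(-0.571900 + 0.035532) = 0.181999
t=0.040000, y=0.181999:
  k1 = f(0.040000, 0.181999) = -0.023266
  k2 = f(0.480000, 0.171762) = 0.423651
  y ← 0.181999 + (0.44/2)·(-0.023266 + 0.423651) = 0.270084
y(0.48) ≈ 0.2701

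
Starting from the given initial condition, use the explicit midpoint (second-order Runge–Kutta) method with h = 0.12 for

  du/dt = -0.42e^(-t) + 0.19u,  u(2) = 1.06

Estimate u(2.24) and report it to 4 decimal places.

1.0970

Midpoint: k1 = f(t_n, u_n); k2 = f(t_n + h/2, u_n + (h/2)·k1); u_{n+1} = u_n + h·k2.
t=2.000000, u=1.060000:
  k1 = f(2.000000, 1.060000) = 0.144559
  k2 = f(2.060000, 1.068674) = 0.149517
  u ← 1.060000 + 0.12·0.149517 = 1.077942
t=2.120000, u=1.077942:
  k1 = f(2.120000, 1.077942) = 0.154396
  k2 = f(2.180000, 1.087206) = 0.159092
  u ← 1.077942 + 0.12·0.159092 = 1.097033
u(2.24) ≈ 1.0970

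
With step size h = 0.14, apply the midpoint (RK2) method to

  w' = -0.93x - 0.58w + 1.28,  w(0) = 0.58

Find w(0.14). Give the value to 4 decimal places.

Midpoint: k1 = f(x_n, w_n); k2 = f(x_n + h/2, w_n + (h/2)·k1); w_{n+1} = w_n + h·k2.
x=0.000000, w=0.580000:
  k1 = f(0.000000, 0.580000) = 0.943600
  k2 = f(0.070000, 0.646052) = 0.840190
  w ← 0.580000 + 0.14·0.840190 = 0.697627
w(0.14) ≈ 0.6976

0.6976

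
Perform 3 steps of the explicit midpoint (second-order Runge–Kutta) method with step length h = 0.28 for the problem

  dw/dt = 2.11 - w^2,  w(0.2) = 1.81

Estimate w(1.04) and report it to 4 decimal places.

Midpoint: k1 = f(t_n, w_n); k2 = f(t_n + h/2, w_n + (h/2)·k1); w_{n+1} = w_n + h·k2.
t=0.200000, w=1.810000:
  k1 = f(0.200000, 1.810000) = -1.166100
  k2 = f(0.340000, 1.646746) = -0.601772
  w ← 1.810000 + 0.28·(-0.601772) = 1.641504
t=0.480000, w=1.641504:
  k1 = f(0.480000, 1.641504) = -0.584534
  k2 = f(0.620000, 1.559669) = -0.322567
  w ← 1.641504 + 0.28·(-0.322567) = 1.551185
t=0.760000, w=1.551185:
  k1 = f(0.760000, 1.551185) = -0.296175
  k2 = f(0.900000, 1.509720) = -0.169256
  w ← 1.551185 + 0.28·(-0.169256) = 1.503793
w(1.04) ≈ 1.5038

1.5038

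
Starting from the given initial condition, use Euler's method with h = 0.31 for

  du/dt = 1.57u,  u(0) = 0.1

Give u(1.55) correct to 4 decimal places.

0.7263

Euler: u_{n+1} = u_n + h·f(t_n, u_n).
t=0.000000, u=0.100000: f=0.157000 → u ← 0.100000 + 0.31·0.157000 = 0.148670
t=0.310000, u=0.148670: f=0.233412 → u ← 0.148670 + 0.31·0.233412 = 0.221028
t=0.620000, u=0.221028: f=0.347013 → u ← 0.221028 + 0.31·0.347013 = 0.328602
t=0.930000, u=0.328602: f=0.515905 → u ← 0.328602 + 0.31·0.515905 = 0.488532
t=1.240000, u=0.488532: f=0.766996 → u ← 0.488532 + 0.31·0.766996 = 0.726301
u(1.55) ≈ 0.7263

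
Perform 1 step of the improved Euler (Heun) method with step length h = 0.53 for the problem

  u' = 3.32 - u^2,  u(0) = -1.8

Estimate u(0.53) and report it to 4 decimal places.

-1.7176

Heun: k1 = f(t_n, u_n); k2 = f(t_n + h, u_n + h·k1); u_{n+1} = u_n + (h/2)·(k1 + k2).
t=0.000000, u=-1.800000:
  k1 = f(0.000000, -1.800000) = 0.080000
  k2 = f(0.530000, -1.757600) = 0.230842
  u ← -1.800000 + (0.53/2)·(0.080000 + 0.230842) = -1.717627
u(0.53) ≈ -1.7176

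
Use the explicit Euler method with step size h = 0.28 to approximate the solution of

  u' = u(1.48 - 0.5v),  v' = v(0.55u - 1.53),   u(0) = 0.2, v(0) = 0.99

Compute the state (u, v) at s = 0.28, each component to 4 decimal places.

Euler on (u,v): u_{n+1} = u_n + h·u', v_{n+1} = v_n + h·v'.
0.000000: (0.200000, 0.990000); f=(0.197000, -1.405800) → (0.255160, 0.596376)
(u(0.28), v(0.28)) ≈ (0.2552, 0.5964)

0.2552, 0.5964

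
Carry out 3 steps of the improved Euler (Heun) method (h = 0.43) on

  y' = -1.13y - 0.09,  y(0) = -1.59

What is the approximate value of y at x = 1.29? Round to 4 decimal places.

-0.4612

Heun: k1 = f(x_n, y_n); k2 = f(x_n + h, y_n + h·k1); y_{n+1} = y_n + (h/2)·(k1 + k2).
x=0.000000, y=-1.590000:
  k1 = f(0.000000, -1.590000) = 1.706700
  k2 = f(0.430000, -0.856119) = 0.877414
  y ← -1.590000 + (0.43/2)·(1.706700 + 0.877414) = -1.034415
x=0.430000, y=-1.034415:
  k1 = f(0.430000, -1.034415) = 1.078889
  k2 = f(0.860000, -0.570493) = 0.554657
  y ← -1.034415 + (0.43/2)·(1.078889 + 0.554657) = -0.683203
x=0.860000, y=-0.683203:
  k1 = f(0.860000, -0.683203) = 0.682019
  k2 = f(1.290000, -0.389935) = 0.350626
  y ← -0.683203 + (0.43/2)·(0.682019 + 0.350626) = -0.461184
y(1.29) ≈ -0.4612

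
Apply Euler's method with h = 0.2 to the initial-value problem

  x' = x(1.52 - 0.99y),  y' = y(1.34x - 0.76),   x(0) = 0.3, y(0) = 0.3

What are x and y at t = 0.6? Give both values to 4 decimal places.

Euler on (x,y): x_{n+1} = x_n + h·x', y_{n+1} = y_n + h·y'.
0.000000: (0.300000, 0.300000); f=(0.366900, -0.107400) → (0.373380, 0.278520)
0.200000: (0.373380, 0.278520); f=(0.464584, -0.072324) → (0.466297, 0.264055)
0.400000: (0.466297, 0.264055); f=(0.586874, -0.035690) → (0.583672, 0.256917)
(x(0.6), y(0.6)) ≈ (0.5837, 0.2569)

0.5837, 0.2569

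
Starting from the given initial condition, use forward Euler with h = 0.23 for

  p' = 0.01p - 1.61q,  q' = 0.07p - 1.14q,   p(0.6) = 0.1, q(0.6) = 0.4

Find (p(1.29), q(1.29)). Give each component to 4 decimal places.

Euler on (p,q): p_{n+1} = p_n + h·p', q_{n+1} = q_n + h·q'.
0.600000: (0.100000, 0.400000); f=(-0.643000, -0.449000) → (-0.047890, 0.296730)
0.830000: (-0.047890, 0.296730); f=(-0.478214, -0.341625) → (-0.157879, 0.218156)
1.060000: (-0.157879, 0.218156); f=(-0.352811, -0.259750) → (-0.239026, 0.158414)
(p(1.29), q(1.29)) ≈ (-0.2390, 0.1584)

-0.2390, 0.1584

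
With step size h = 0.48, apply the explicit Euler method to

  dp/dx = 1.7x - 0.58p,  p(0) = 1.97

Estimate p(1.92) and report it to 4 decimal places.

Euler: p_{n+1} = p_n + h·f(x_n, p_n).
x=0.000000, p=1.970000: f=-1.142600 → p ← 1.970000 + 0.48·(-1.142600) = 1.421552
x=0.480000, p=1.421552: f=-0.008500 → p ← 1.421552 + 0.48·(-0.008500) = 1.417472
x=0.960000, p=1.417472: f=0.809866 → p ← 1.417472 + 0.48·0.809866 = 1.806208
x=1.440000, p=1.806208: f=1.400400 → p ← 1.806208 + 0.48·1.400400 = 2.478400
p(1.92) ≈ 2.4784

2.4784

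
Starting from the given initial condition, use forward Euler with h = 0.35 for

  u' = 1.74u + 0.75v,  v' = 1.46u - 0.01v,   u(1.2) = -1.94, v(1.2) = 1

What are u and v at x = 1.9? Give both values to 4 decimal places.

Euler on (u,v): u_{n+1} = u_n + h·u', v_{n+1} = v_n + h·v'.
1.200000: (-1.940000, 1.000000); f=(-2.625600, -2.842400) → (-2.858960, 0.005160)
1.550000: (-2.858960, 0.005160); f=(-4.970720, -4.174133) → (-4.598712, -1.455787)
(u(1.9), v(1.9)) ≈ (-4.5987, -1.4558)

-4.5987, -1.4558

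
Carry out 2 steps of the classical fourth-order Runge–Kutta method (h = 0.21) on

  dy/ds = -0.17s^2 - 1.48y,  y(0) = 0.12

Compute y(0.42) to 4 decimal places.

0.0608

RK4: k1 = f(s_n, y_n); k2 = f(s_n + h/2, y_n + (h/2)·k1); k3 = f(s_n + h/2, y_n + (h/2)·k2); k4 = f(s_n + h, y_n + h·k3); y_{n+1} = y_n + (h/6)·(k1 + 2k2 + 2k3 + k4).
s=0.000000, y=0.120000:
  k1 = f(0.000000, 0.120000) = -0.177600
  k2 = f(0.105000, 0.101352) = -0.151875
  k3 = f(0.105000, 0.104053) = -0.155873
  k4 = f(0.210000, 0.087267) = -0.136652
  y ← 0.120000 + (0.21/6)·(k1 + 2k2 + 2k3 + k4) = 0.087459
s=0.210000, y=0.087459:
  k1 = f(0.210000, 0.087459) = -0.136936
  k2 = f(0.315000, 0.073081) = -0.125027
  k3 = f(0.315000, 0.074331) = -0.126878
  k4 = f(0.420000, 0.060814) = -0.119993
  y ← 0.087459 + (0.21/6)·(k1 + 2k2 + 2k3 + k4) = 0.060833
y(0.42) ≈ 0.0608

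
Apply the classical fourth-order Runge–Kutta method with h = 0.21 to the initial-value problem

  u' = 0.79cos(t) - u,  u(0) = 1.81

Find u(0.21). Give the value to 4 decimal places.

RK4: k1 = f(t_n, u_n); k2 = f(t_n + h/2, u_n + (h/2)·k1); k3 = f(t_n + h/2, u_n + (h/2)·k2); k4 = f(t_n + h, u_n + h·k3); u_{n+1} = u_n + (h/6)·(k1 + 2k2 + 2k3 + k4).
t=0.000000, u=1.810000:
  k1 = f(0.000000, 1.810000) = -1.020000
  k2 = f(0.105000, 1.702900) = -0.917251
  k3 = f(0.105000, 1.713689) = -0.928040
  k4 = f(0.210000, 1.615112) = -0.842467
  u ← 1.810000 + (0.21/6)·(k1 + 2k2 + 2k3 + k4) = 1.615643
u(0.21) ≈ 1.6156

1.6156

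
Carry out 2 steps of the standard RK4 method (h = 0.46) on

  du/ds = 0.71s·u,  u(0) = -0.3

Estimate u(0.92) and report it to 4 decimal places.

-0.4051

RK4: k1 = f(s_n, u_n); k2 = f(s_n + h/2, u_n + (h/2)·k1); k3 = f(s_n + h/2, u_n + (h/2)·k2); k4 = f(s_n + h, u_n + h·k3); u_{n+1} = u_n + (h/6)·(k1 + 2k2 + 2k3 + k4).
s=0.000000, u=-0.300000:
  k1 = f(0.000000, -0.300000) = 0.000000
  k2 = f(0.230000, -0.300000) = -0.048990
  k3 = f(0.230000, -0.311268) = -0.050830
  k4 = f(0.460000, -0.323382) = -0.105616
  u ← -0.300000 + (0.46/6)·(k1 + 2k2 + 2k3 + k4) = -0.323403
s=0.460000, u=-0.323403:
  k1 = f(0.460000, -0.323403) = -0.105623
  k2 = f(0.690000, -0.347696) = -0.170336
  k3 = f(0.690000, -0.362580) = -0.177628
  k4 = f(0.920000, -0.405112) = -0.264619
  u ← -0.323403 + (0.46/6)·(k1 + 2k2 + 2k3 + k4) = -0.405143
u(0.92) ≈ -0.4051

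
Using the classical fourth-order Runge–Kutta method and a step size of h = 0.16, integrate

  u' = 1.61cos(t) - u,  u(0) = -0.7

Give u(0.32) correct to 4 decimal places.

RK4: k1 = f(t_n, u_n); k2 = f(t_n + h/2, u_n + (h/2)·k1); k3 = f(t_n + h/2, u_n + (h/2)·k2); k4 = f(t_n + h, u_n + h·k3); u_{n+1} = u_n + (h/6)·(k1 + 2k2 + 2k3 + k4).
t=0.000000, u=-0.700000:
  k1 = f(0.000000, -0.700000) = 2.310000
  k2 = f(0.080000, -0.515200) = 2.120051
  k3 = f(0.080000, -0.530396) = 2.135247
  k4 = f(0.160000, -0.358361) = 1.947796
  u ← -0.700000 + (0.16/6)·(k1 + 2k2 + 2k3 + k4) = -0.359510
t=0.160000, u=-0.359510:
  k1 = f(0.160000, -0.359510) = 1.948945
  k2 = f(0.240000, -0.203594) = 1.767448
  k3 = f(0.240000, -0.218114) = 1.781968
  k4 = f(0.320000, -0.074395) = 1.602664
  u ← -0.359510 + (0.16/6)·(k1 + 2k2 + 2k3 + k4) = -0.075498
u(0.32) ≈ -0.0755

-0.0755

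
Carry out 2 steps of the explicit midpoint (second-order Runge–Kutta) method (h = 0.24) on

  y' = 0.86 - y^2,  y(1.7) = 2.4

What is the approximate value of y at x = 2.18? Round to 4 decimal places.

1.4668

Midpoint: k1 = f(x_n, y_n); k2 = f(x_n + h/2, y_n + (h/2)·k1); y_{n+1} = y_n + h·k2.
x=1.700000, y=2.400000:
  k1 = f(1.700000, 2.400000) = -4.900000
  k2 = f(1.820000, 1.812000) = -2.423344
  y ← 2.400000 + 0.24·(-2.423344) = 1.818397
x=1.940000, y=1.818397:
  k1 = f(1.940000, 1.818397) = -2.446569
  k2 = f(2.060000, 1.524809) = -1.465043
  y ← 1.818397 + 0.24·(-1.465043) = 1.466787
y(2.18) ≈ 1.4668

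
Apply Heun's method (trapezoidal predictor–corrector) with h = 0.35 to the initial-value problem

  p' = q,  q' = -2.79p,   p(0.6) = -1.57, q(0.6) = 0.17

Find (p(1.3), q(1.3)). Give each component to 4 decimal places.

-0.4440, 2.6010

Heun on (p,q): k1 = f(x_n, state_n); k2 = f(x_n + h, state_n + h·k1); state_{n+1} = state_n + (h/2)·(k1 + k2).
0.600000: (-1.570000, 0.170000)
  k1 = (0.170000, 4.380300)
  predictor → (-1.510500, 1.703105)
  k2 = (1.703105, 4.214295)
  → (-1.242207, 1.674054)
0.950000: (-1.242207, 1.674054)
  k1 = (1.674054, 3.465756)
  predictor → (-0.656288, 2.887069)
  k2 = (2.887069, 1.831043)
  → (-0.444010, 2.600994)
(p(1.3), q(1.3)) ≈ (-0.4440, 2.6010)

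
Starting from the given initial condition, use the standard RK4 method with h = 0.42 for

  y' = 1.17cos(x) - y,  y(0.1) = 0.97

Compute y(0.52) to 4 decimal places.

1.0148

RK4: k1 = f(x_n, y_n); k2 = f(x_n + h/2, y_n + (h/2)·k1); k3 = f(x_n + h/2, y_n + (h/2)·k2); k4 = f(x_n + h, y_n + h·k3); y_{n+1} = y_n + (h/6)·(k1 + 2k2 + 2k3 + k4).
x=0.100000, y=0.970000:
  k1 = f(0.100000, 0.970000) = 0.194155
  k2 = f(0.310000, 1.010773) = 0.103458
  k3 = f(0.310000, 0.991726) = 0.122504
  k4 = f(0.520000, 1.021452) = -0.006103
  y ← 0.970000 + (0.42/6)·(k1 + 2k2 + 2k3 + k4) = 1.014798
y(0.52) ≈ 1.0148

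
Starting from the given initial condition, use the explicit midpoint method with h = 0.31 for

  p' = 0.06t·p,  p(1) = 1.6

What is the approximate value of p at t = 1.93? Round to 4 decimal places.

Midpoint: k1 = f(t_n, p_n); k2 = f(t_n + h/2, p_n + (h/2)·k1); p_{n+1} = p_n + h·k2.
t=1.000000, p=1.600000:
  k1 = f(1.000000, 1.600000) = 0.096000
  k2 = f(1.155000, 1.614880) = 0.111911
  p ← 1.600000 + 0.31·0.111911 = 1.634692
t=1.310000, p=1.634692:
  k1 = f(1.310000, 1.634692) = 0.128487
  k2 = f(1.465000, 1.654608) = 0.145440
  p ← 1.634692 + 0.31·0.145440 = 1.679779
t=1.620000, p=1.679779:
  k1 = f(1.620000, 1.679779) = 0.163275
  k2 = f(1.775000, 1.705086) = 0.181592
  p ← 1.679779 + 0.31·0.181592 = 1.736072
p(1.93) ≈ 1.7361

1.7361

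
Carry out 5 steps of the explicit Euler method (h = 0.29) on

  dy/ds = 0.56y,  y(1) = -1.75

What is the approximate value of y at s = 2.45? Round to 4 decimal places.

-3.7138

Euler: y_{n+1} = y_n + h·f(s_n, y_n).
s=1.000000, y=-1.750000: f=-0.980000 → y ← -1.750000 + 0.29·(-0.980000) = -2.034200
s=1.290000, y=-2.034200: f=-1.139152 → y ← -2.034200 + 0.29·(-1.139152) = -2.364554
s=1.580000, y=-2.364554: f=-1.324150 → y ← -2.364554 + 0.29·(-1.324150) = -2.748558
s=1.870000, y=-2.748558: f=-1.539192 → y ← -2.748558 + 0.29·(-1.539192) = -3.194923
s=2.160000, y=-3.194923: f=-1.789157 → y ← -3.194923 + 0.29·(-1.789157) = -3.713779
y(2.45) ≈ -3.7138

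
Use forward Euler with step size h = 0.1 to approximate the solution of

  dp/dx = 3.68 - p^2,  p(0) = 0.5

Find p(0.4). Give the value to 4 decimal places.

1.5561

Euler: p_{n+1} = p_n + h·f(x_n, p_n).
x=0.000000, p=0.500000: f=3.430000 → p ← 0.500000 + 0.1·3.430000 = 0.843000
x=0.100000, p=0.843000: f=2.969351 → p ← 0.843000 + 0.1·2.969351 = 1.139935
x=0.200000, p=1.139935: f=2.380548 → p ← 1.139935 + 0.1·2.380548 = 1.377990
x=0.300000, p=1.377990: f=1.781144 → p ← 1.377990 + 0.1·1.781144 = 1.556104
p(0.4) ≈ 1.5561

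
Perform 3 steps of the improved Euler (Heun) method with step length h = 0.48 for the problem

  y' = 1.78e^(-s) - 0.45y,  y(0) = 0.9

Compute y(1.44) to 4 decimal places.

Heun: k1 = f(s_n, y_n); k2 = f(s_n + h, y_n + h·k1); y_{n+1} = y_n + (h/2)·(k1 + k2).
s=0.000000, y=0.900000:
  k1 = f(0.000000, 0.900000) = 1.375000
  k2 = f(0.480000, 1.560000) = 0.399434
  y ← 0.900000 + (0.48/2)·(1.375000 + 0.399434) = 1.325864
s=0.480000, y=1.325864:
  k1 = f(0.480000, 1.325864) = 0.504796
  k2 = f(0.960000, 1.568166) = -0.024125
  y ← 1.325864 + (0.48/2)·(0.504796 + (-0.024125)) = 1.441225
s=0.960000, y=1.441225:
  k1 = f(0.960000, 1.441225) = 0.032998
  k2 = f(1.440000, 1.457064) = -0.233947
  y ← 1.441225 + (0.48/2)·(0.032998 + (-0.233947)) = 1.392997
y(1.44) ≈ 1.3930

1.3930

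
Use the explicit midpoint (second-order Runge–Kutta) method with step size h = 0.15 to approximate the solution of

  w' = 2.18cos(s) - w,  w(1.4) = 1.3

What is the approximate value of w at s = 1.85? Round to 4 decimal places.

0.7717

Midpoint: k1 = f(s_n, w_n); k2 = f(s_n + h/2, w_n + (h/2)·k1); w_{n+1} = w_n + h·k2.
s=1.400000, w=1.300000:
  k1 = f(1.400000, 1.300000) = -0.929472
  k2 = f(1.475000, 1.230290) = -1.021773
  w ← 1.300000 + 0.15·(-1.021773) = 1.146734
s=1.550000, w=1.146734:
  k1 = f(1.550000, 1.146734) = -1.101401
  k2 = f(1.625000, 1.064129) = -1.182235
  w ← 1.146734 + 0.15·(-1.182235) = 0.969399
s=1.700000, w=0.969399:
  k1 = f(1.700000, 0.969399) = -1.250280
  k2 = f(1.775000, 0.875628) = -1.317704
  w ← 0.969399 + 0.15·(-1.317704) = 0.771743
w(1.85) ≈ 0.7717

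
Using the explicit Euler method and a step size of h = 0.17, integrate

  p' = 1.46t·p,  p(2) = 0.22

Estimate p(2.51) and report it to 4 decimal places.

Euler: p_{n+1} = p_n + h·f(t_n, p_n).
t=2.000000, p=0.220000: f=0.642400 → p ← 0.220000 + 0.17·0.642400 = 0.329208
t=2.170000, p=0.329208: f=1.042997 → p ← 0.329208 + 0.17·1.042997 = 0.506517
t=2.340000, p=0.506517: f=1.730466 → p ← 0.506517 + 0.17·1.730466 = 0.800697
p(2.51) ≈ 0.8007

0.8007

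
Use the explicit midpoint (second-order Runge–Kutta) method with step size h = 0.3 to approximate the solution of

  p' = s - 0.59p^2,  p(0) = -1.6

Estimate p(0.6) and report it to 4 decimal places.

-3.1238

Midpoint: k1 = f(s_n, p_n); k2 = f(s_n + h/2, p_n + (h/2)·k1); p_{n+1} = p_n + h·k2.
s=0.000000, p=-1.600000:
  k1 = f(0.000000, -1.600000) = -1.510400
  k2 = f(0.150000, -1.826560) = -1.818430
  p ← -1.600000 + 0.3·(-1.818430) = -2.145529
s=0.300000, p=-2.145529:
  k1 = f(0.300000, -2.145529) = -2.415944
  k2 = f(0.450000, -2.507920) = -3.260902
  p ← -2.145529 + 0.3·(-3.260902) = -3.123800
p(0.6) ≈ -3.1238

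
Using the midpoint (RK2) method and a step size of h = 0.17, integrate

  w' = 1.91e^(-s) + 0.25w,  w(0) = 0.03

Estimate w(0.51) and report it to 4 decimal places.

Midpoint: k1 = f(s_n, w_n); k2 = f(s_n + h/2, w_n + (h/2)·k1); w_{n+1} = w_n + h·k2.
s=0.000000, w=0.030000:
  k1 = f(0.000000, 0.030000) = 1.917500
  k2 = f(0.085000, 0.192988) = 1.802605
  w ← 0.030000 + 0.17·1.802605 = 0.336443
s=0.170000, w=0.336443:
  k1 = f(0.170000, 0.336443) = 1.695511
  k2 = f(0.255000, 0.480561) = 1.600231
  w ← 0.336443 + 0.17·1.600231 = 0.608482
s=0.340000, w=0.608482:
  k1 = f(0.340000, 0.608482) = 1.511602
  k2 = f(0.425000, 0.736968) = 1.432942
  w ← 0.608482 + 0.17·1.432942 = 0.852082
w(0.51) ≈ 0.8521

0.8521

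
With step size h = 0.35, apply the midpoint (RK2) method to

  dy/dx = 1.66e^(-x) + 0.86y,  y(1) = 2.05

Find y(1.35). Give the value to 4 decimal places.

Midpoint: k1 = f(x_n, y_n); k2 = f(x_n + h/2, y_n + (h/2)·k1); y_{n+1} = y_n + h·k2.
x=1.000000, y=2.050000:
  k1 = f(1.000000, 2.050000) = 2.373680
  k2 = f(1.175000, 2.465394) = 2.632878
  y ← 2.050000 + 0.35·2.632878 = 2.971507
y(1.35) ≈ 2.9715

2.9715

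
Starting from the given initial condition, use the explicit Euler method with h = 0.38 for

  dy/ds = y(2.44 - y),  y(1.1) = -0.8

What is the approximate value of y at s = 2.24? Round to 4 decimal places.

-17.1818

Euler: y_{n+1} = y_n + h·f(s_n, y_n).
s=1.100000, y=-0.800000: f=-2.592000 → y ← -0.800000 + 0.38·(-2.592000) = -1.784960
s=1.480000, y=-1.784960: f=-7.541385 → y ← -1.784960 + 0.38·(-7.541385) = -4.650686
s=1.860000, y=-4.650686: f=-32.976556 → y ← -4.650686 + 0.38·(-32.976556) = -17.181777
y(2.24) ≈ -17.1818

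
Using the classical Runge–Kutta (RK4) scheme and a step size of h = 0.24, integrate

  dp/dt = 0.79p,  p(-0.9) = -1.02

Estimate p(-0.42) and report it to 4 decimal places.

-1.4903

RK4: k1 = f(t_n, p_n); k2 = f(t_n + h/2, p_n + (h/2)·k1); k3 = f(t_n + h/2, p_n + (h/2)·k2); k4 = f(t_n + h, p_n + h·k3); p_{n+1} = p_n + (h/6)·(k1 + 2k2 + 2k3 + k4).
t=-0.900000, p=-1.020000:
  k1 = f(-0.900000, -1.020000) = -0.805800
  k2 = f(-0.780000, -1.116696) = -0.882190
  k3 = f(-0.780000, -1.125863) = -0.889432
  k4 = f(-0.660000, -1.233464) = -0.974436
  p ← -1.020000 + (0.24/6)·(k1 + 2k2 + 2k3 + k4) = -1.232939
t=-0.660000, p=-1.232939:
  k1 = f(-0.660000, -1.232939) = -0.974022
  k2 = f(-0.540000, -1.349822) = -1.066359
  k3 = f(-0.540000, -1.360902) = -1.075113
  k4 = f(-0.420000, -1.490966) = -1.177863
  p ← -1.232939 + (0.24/6)·(k1 + 2k2 + 2k3 + k4) = -1.490332
p(-0.42) ≈ -1.4903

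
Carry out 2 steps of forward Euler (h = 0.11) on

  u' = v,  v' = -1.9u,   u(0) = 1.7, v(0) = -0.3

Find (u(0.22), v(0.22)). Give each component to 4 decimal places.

Euler on (u,v): u_{n+1} = u_n + h·u', v_{n+1} = v_n + h·v'.
0.000000: (1.700000, -0.300000); f=(-0.300000, -3.230000) → (1.667000, -0.655300)
0.110000: (1.667000, -0.655300); f=(-0.655300, -3.167300) → (1.594917, -1.003703)
(u(0.22), v(0.22)) ≈ (1.5949, -1.0037)

1.5949, -1.0037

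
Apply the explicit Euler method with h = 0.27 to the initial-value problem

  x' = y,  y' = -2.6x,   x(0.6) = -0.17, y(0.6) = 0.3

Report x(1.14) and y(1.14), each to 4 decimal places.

0.0242, 0.4818

Euler on (x,y): x_{n+1} = x_n + h·x', y_{n+1} = y_n + h·y'.
0.600000: (-0.170000, 0.300000); f=(0.300000, 0.442000) → (-0.089000, 0.419340)
0.870000: (-0.089000, 0.419340); f=(0.419340, 0.231400) → (0.024222, 0.481818)
(x(1.14), y(1.14)) ≈ (0.0242, 0.4818)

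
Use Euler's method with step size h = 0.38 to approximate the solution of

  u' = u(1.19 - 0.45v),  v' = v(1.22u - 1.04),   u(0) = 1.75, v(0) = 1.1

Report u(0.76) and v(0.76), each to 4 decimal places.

Euler on (u,v): u_{n+1} = u_n + h·u', v_{n+1} = v_n + h·v'.
0.000000: (1.750000, 1.100000); f=(1.216250, 1.204500) → (2.212175, 1.557710)
0.380000: (2.212175, 1.557710); f=(1.081821, 2.584013) → (2.623267, 2.539635)
(u(0.76), v(0.76)) ≈ (2.6233, 2.5396)

2.6233, 2.5396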